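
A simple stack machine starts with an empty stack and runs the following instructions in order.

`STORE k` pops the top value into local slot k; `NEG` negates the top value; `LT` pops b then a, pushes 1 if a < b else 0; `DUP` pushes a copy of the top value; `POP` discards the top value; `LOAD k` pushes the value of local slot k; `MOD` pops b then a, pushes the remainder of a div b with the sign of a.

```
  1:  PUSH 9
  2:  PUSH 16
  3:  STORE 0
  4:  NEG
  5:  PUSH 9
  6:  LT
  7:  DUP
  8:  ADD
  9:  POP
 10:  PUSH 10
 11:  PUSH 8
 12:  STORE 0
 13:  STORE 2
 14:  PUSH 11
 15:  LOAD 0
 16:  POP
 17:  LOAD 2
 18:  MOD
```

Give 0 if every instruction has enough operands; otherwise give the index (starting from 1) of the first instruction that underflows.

0

PUSH 9  : [9]
PUSH 16 : [9, 16]
STORE 0 : [9]
NEG     : [-9]
PUSH 9  : [-9, 9]
LT      : [1]
DUP     : [1, 1]
ADD     : [2]
POP     : []
PUSH 10 : [10]
PUSH 8  : [10, 8]
STORE 0 : [10]
STORE 2 : []
PUSH 11 : [11]
LOAD 0  : [11, 8]
POP     : [11]
LOAD 2  : [11, 10]
MOD     : [1]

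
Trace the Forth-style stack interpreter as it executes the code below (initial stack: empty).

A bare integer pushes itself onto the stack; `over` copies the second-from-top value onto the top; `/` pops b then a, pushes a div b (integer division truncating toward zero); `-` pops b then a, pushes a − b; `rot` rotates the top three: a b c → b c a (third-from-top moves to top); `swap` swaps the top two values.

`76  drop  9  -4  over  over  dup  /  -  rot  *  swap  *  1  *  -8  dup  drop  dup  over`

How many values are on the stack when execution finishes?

4

76   → 76
drop → (empty)
9    → 9
-4   → 9 -4
over → 9 -4 9
over → 9 -4 9 -4
dup  → 9 -4 9 -4 -4
/    → 9 -4 9 1
-    → 9 -4 8
rot  → -4 8 9
*    → -4 72
swap → 72 -4
*    → -288
1    → -288 1
*    → -288
-8   → -288 -8
dup  → -288 -8 -8
drop → -288 -8
dup  → -288 -8 -8
over → -288 -8 -8 -8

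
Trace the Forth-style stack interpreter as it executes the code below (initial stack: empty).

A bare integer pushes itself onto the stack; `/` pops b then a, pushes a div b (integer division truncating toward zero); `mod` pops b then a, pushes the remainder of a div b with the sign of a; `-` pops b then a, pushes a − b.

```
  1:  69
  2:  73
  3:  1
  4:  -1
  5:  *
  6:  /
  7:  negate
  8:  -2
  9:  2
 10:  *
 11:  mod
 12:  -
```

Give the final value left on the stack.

68

69     → 69
73     → 69 73
1      → 69 73 1
-1     → 69 73 1 -1
*      → 69 73 -1
/      → 69 -73
negate → 69 73
-2     → 69 73 -2
2      → 69 73 -2 2
*      → 69 73 -4
mod    → 69 1
-      → 68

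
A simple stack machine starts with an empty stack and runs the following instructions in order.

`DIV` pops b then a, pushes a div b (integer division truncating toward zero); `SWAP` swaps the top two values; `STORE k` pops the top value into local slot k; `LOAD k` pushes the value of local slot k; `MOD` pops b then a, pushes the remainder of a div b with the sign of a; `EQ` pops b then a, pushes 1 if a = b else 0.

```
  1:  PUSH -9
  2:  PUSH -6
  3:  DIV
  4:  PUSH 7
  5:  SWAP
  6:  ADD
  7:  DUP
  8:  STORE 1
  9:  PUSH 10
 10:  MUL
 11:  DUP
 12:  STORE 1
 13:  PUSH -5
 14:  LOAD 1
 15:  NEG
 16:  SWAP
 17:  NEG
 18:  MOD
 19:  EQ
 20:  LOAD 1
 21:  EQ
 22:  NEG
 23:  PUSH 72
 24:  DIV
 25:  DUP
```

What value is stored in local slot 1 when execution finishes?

PUSH -9 → [-9]
PUSH -6 → [-9, -6]
DIV     → [1]
PUSH 7  → [1, 7]
SWAP    → [7, 1]
ADD     → [8]
DUP     → [8, 8]
STORE 1 → [8]
PUSH 10 → [8, 10]
MUL     → [80]
DUP     → [80, 80]
STORE 1 → [80]
PUSH -5 → [80, -5]
LOAD 1  → [80, -5, 80]
NEG     → [80, -5, -80]
SWAP    → [80, -80, -5]
NEG     → [80, -80, 5]
MOD     → [80, 0]
EQ      → [0]
LOAD 1  → [0, 80]
EQ      → [0]
NEG     → [0]
PUSH 72 → [0, 72]
DIV     → [0]
DUP     → [0, 0]

80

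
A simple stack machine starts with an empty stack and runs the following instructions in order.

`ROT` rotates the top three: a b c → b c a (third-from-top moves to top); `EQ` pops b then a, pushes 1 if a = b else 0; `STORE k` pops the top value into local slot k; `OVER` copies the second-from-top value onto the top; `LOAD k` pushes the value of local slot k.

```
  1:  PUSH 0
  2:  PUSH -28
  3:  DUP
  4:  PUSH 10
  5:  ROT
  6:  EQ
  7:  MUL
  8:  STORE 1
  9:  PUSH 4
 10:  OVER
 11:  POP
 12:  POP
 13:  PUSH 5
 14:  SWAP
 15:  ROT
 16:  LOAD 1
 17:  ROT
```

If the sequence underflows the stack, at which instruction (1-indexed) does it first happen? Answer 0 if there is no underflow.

15

PUSH 0   -> 0
PUSH -28 -> 0 -28
DUP      -> 0 -28 -28
PUSH 10  -> 0 -28 -28 10
ROT      -> 0 -28 10 -28
EQ       -> 0 -28 0
MUL      -> 0 0
STORE 1  -> 0
PUSH 4   -> 0 4
OVER     -> 0 4 0
POP      -> 0 4
POP      -> 0
PUSH 5   -> 0 5
SWAP     -> 5 0
ROT  — needs 3 operands, stack has 2 → underflow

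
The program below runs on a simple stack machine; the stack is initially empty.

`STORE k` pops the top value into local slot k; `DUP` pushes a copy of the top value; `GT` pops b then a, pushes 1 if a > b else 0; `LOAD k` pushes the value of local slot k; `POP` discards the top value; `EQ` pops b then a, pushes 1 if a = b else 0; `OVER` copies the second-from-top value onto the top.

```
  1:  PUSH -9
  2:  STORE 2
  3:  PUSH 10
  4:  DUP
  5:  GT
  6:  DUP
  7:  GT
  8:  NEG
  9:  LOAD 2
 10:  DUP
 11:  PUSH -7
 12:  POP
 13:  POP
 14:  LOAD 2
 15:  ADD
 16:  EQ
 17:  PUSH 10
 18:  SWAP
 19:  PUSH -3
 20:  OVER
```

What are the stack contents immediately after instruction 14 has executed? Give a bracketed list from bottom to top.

[0, -9, -9]

PUSH -9 → -9
STORE 2 → (empty)
PUSH 10 → 10
DUP     → 10 10
GT      → 0
DUP     → 0 0
GT      → 0
NEG     → 0
LOAD 2  → 0 -9
DUP     → 0 -9 -9
PUSH -7 → 0 -9 -9 -7
POP     → 0 -9 -9
POP     → 0 -9
LOAD 2  → 0 -9 -9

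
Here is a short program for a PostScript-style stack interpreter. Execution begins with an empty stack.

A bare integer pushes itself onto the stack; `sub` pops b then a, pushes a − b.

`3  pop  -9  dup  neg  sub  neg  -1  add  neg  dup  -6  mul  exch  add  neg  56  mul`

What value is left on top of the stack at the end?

-4760

3     3
pop   (empty)
-9    -9
dup   -9 -9
neg   -9 9
sub   -18
neg   18
-1    18 -1
add   17
neg   -17
dup   -17 -17
-6    -17 -17 -6
mul   -17 102
exch  102 -17
add   85
neg   -85
56    -85 56
mul   -4760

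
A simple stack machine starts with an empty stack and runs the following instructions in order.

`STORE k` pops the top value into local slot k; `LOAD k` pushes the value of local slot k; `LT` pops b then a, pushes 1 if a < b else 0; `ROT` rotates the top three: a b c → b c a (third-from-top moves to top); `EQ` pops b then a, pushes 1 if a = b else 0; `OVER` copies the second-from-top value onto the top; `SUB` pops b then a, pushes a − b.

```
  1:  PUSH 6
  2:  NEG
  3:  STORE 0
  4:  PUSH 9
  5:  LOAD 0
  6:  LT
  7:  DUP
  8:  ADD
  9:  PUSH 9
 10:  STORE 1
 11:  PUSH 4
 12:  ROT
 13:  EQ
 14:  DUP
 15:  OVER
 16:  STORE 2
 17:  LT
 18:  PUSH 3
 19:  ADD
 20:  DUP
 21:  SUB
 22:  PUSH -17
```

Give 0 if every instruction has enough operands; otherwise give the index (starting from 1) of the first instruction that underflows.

PUSH 6   6
NEG      -6
STORE 0  (empty)
PUSH 9   9
LOAD 0   9 -6
LT       0
DUP      0 0
ADD      0
PUSH 9   0 9
STORE 1  0
PUSH 4   0 4
ROT  — needs 3 operands, stack has 2 → underflow

12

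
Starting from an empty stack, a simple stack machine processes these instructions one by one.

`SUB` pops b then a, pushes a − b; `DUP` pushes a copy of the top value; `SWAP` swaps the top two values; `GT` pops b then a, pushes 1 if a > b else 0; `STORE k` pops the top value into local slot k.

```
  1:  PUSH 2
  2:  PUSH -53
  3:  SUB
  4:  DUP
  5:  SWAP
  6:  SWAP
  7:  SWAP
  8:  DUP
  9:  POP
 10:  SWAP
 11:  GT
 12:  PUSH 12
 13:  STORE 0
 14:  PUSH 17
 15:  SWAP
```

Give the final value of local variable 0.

PUSH 2   -> [2]
PUSH -53 -> [2, -53]
SUB      -> [55]
DUP      -> [55, 55]
SWAP     -> [55, 55]
SWAP     -> [55, 55]
SWAP     -> [55, 55]
DUP      -> [55, 55, 55]
POP      -> [55, 55]
SWAP     -> [55, 55]
GT       -> [0]
PUSH 12  -> [0, 12]
STORE 0  -> [0]
PUSH 17  -> [0, 17]
SWAP     -> [17, 0]

12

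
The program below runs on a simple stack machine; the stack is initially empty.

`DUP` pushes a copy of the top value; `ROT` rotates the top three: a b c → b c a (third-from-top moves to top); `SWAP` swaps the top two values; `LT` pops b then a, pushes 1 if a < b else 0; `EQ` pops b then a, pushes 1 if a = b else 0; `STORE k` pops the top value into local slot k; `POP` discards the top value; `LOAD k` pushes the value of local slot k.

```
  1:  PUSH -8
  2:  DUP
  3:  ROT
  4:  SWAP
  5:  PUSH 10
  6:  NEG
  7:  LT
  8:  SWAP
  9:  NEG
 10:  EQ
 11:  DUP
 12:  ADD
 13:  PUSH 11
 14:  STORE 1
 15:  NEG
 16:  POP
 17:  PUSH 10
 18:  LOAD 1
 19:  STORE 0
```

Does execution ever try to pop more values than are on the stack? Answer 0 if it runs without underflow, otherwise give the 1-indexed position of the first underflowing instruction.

3

PUSH -8 → -8
DUP     → -8 -8
ROT  — needs 3 operands, stack has 2 → underflow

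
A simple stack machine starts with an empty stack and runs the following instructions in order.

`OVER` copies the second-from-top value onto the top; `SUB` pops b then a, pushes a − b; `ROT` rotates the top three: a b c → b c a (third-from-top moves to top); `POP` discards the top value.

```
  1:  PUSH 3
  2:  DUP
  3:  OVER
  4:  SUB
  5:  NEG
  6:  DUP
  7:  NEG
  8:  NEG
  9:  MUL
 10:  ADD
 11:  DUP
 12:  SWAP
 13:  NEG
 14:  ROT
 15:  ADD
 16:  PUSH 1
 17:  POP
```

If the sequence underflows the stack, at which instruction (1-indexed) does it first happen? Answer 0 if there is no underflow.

14

PUSH 3 -> 3
DUP    -> 3 3
OVER   -> 3 3 3
SUB    -> 3 0
NEG    -> 3 0
DUP    -> 3 0 0
NEG    -> 3 0 0
NEG    -> 3 0 0
MUL    -> 3 0
ADD    -> 3
DUP    -> 3 3
SWAP   -> 3 3
NEG    -> 3 -3
ROT  — needs 3 operands, stack has 2 → underflow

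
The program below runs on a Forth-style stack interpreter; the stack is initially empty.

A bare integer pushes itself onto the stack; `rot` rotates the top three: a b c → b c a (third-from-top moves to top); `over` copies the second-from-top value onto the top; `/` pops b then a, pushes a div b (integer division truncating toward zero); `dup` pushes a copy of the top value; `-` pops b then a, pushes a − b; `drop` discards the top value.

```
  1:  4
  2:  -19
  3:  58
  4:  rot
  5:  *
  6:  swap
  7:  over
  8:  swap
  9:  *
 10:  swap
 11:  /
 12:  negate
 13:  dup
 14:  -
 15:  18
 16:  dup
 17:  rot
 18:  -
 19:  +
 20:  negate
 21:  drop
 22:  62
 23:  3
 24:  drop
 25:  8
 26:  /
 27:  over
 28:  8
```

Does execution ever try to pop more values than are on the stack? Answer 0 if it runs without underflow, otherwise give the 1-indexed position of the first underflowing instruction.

27

4      → [4]
-19    → [4, -19]
58     → [4, -19, 58]
rot    → [-19, 58, 4]
*      → [-19, 232]
swap   → [232, -19]
over   → [232, -19, 232]
swap   → [232, 232, -19]
*      → [232, -4408]
swap   → [-4408, 232]
/      → [-19]
negate → [19]
dup    → [19, 19]
-      → [0]
18     → [0, 18]
dup    → [0, 18, 18]
rot    → [18, 18, 0]
-      → [18, 18]
+      → [36]
negate → [-36]
drop   → []
62     → [62]
3      → [62, 3]
drop   → [62]
8      → [62, 8]
/      → [7]
over  — needs 2 operands, stack has 1 → underflow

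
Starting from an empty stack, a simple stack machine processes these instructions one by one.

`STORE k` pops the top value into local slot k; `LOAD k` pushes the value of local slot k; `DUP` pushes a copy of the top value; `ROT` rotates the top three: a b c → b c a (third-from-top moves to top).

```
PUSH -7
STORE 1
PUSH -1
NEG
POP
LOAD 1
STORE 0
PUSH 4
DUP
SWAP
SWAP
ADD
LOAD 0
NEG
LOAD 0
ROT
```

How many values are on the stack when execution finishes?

3

PUSH -7  [-7]
STORE 1  []
PUSH -1  [-1]
NEG      [1]
POP      []
LOAD 1   [-7]
STORE 0  []
PUSH 4   [4]
DUP      [4, 4]
SWAP     [4, 4]
SWAP     [4, 4]
ADD      [8]
LOAD 0   [8, -7]
NEG      [8, 7]
LOAD 0   [8, 7, -7]
ROT      [7, -7, 8]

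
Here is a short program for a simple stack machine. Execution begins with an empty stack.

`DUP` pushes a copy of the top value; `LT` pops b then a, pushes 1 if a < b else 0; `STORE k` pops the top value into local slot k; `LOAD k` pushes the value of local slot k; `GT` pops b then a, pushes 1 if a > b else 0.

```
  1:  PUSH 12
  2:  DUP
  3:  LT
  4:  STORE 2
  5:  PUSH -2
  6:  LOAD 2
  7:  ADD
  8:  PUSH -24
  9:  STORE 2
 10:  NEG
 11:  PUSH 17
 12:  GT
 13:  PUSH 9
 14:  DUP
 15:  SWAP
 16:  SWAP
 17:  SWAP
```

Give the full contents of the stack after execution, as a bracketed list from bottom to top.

[0, 9, 9]

PUSH 12  -> 12
DUP      -> 12 12
LT       -> 0
STORE 2  -> (empty)
PUSH -2  -> -2
LOAD 2   -> -2 0
ADD      -> -2
PUSH -24 -> -2 -24
STORE 2  -> -2
NEG      -> 2
PUSH 17  -> 2 17
GT       -> 0
PUSH 9   -> 0 9
DUP      -> 0 9 9
SWAP     -> 0 9 9
SWAP     -> 0 9 9
SWAP     -> 0 9 9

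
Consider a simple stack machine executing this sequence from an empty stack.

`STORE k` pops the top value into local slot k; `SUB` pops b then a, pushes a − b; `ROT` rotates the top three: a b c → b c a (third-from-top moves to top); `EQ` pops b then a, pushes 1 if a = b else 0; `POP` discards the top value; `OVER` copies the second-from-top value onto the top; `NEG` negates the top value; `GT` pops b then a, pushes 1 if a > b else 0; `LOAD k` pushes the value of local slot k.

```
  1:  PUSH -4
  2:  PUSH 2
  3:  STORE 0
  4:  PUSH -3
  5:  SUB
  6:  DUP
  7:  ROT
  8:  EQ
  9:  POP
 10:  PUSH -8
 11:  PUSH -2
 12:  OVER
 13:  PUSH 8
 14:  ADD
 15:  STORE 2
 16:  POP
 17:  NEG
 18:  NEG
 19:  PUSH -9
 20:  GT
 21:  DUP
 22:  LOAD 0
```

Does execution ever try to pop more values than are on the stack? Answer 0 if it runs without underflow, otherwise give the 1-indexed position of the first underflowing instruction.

7

PUSH -4 → [-4]
PUSH 2  → [-4, 2]
STORE 0 → [-4]
PUSH -3 → [-4, -3]
SUB     → [-1]
DUP     → [-1, -1]
ROT  — needs 3 operands, stack has 2 → underflow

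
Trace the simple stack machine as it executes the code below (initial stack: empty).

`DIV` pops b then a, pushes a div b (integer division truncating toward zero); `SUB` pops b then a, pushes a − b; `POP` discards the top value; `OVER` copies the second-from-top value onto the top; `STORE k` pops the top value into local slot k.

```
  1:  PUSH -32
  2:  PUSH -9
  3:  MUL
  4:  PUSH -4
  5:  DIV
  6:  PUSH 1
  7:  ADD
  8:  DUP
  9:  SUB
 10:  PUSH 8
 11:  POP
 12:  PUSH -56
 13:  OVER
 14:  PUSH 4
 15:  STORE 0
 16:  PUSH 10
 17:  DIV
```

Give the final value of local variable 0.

4

PUSH -32 : [-32]
PUSH -9  : [-32, -9]
MUL      : [288]
PUSH -4  : [288, -4]
DIV      : [-72]
PUSH 1   : [-72, 1]
ADD      : [-71]
DUP      : [-71, -71]
SUB      : [0]
PUSH 8   : [0, 8]
POP      : [0]
PUSH -56 : [0, -56]
OVER     : [0, -56, 0]
PUSH 4   : [0, -56, 0, 4]
STORE 0  : [0, -56, 0]
PUSH 10  : [0, -56, 0, 10]
DIV      : [0, -56, 0]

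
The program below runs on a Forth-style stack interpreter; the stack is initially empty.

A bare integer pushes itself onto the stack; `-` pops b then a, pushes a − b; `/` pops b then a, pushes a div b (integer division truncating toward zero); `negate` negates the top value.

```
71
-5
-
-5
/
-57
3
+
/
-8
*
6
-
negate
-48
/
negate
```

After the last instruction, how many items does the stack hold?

71     -> 71
-5     -> 71 -5
-      -> 76
-5     -> 76 -5
/      -> -15
-57    -> -15 -57
3      -> -15 -57 3
+      -> -15 -54
/      -> 0
-8     -> 0 -8
*      -> 0
6      -> 0 6
-      -> -6
negate -> 6
-48    -> 6 -48
/      -> 0
negate -> 0

1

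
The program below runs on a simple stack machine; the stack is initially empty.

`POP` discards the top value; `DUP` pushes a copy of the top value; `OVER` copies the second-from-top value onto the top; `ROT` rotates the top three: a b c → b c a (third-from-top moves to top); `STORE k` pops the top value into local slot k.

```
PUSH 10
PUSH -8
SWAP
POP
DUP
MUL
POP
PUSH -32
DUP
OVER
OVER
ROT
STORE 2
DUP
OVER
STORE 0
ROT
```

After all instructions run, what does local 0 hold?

-32

PUSH 10  → [10]
PUSH -8  → [10, -8]
SWAP     → [-8, 10]
POP      → [-8]
DUP      → [-8, -8]
MUL      → [64]
POP      → []
PUSH -32 → [-32]
DUP      → [-32, -32]
OVER     → [-32, -32, -32]
OVER     → [-32, -32, -32, -32]
ROT      → [-32, -32, -32, -32]
STORE 2  → [-32, -32, -32]
DUP      → [-32, -32, -32, -32]
OVER     → [-32, -32, -32, -32, -32]
STORE 0  → [-32, -32, -32, -32]
ROT      → [-32, -32, -32, -32]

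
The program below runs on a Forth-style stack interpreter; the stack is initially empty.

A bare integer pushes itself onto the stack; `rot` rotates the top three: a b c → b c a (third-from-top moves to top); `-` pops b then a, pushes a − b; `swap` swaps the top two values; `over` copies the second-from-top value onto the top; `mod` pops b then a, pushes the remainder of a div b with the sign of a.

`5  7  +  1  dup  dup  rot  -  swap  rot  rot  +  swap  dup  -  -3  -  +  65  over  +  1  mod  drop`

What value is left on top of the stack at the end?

15

5    -> [5]
7    -> [5, 7]
+    -> [12]
1    -> [12, 1]
dup  -> [12, 1, 1]
dup  -> [12, 1, 1, 1]
rot  -> [12, 1, 1, 1]
-    -> [12, 1, 0]
swap -> [12, 0, 1]
rot  -> [0, 1, 12]
rot  -> [1, 12, 0]
+    -> [1, 12]
swap -> [12, 1]
dup  -> [12, 1, 1]
-    -> [12, 0]
-3   -> [12, 0, -3]
-    -> [12, 3]
+    -> [15]
65   -> [15, 65]
over -> [15, 65, 15]
+    -> [15, 80]
1    -> [15, 80, 1]
mod  -> [15, 0]
drop -> [15]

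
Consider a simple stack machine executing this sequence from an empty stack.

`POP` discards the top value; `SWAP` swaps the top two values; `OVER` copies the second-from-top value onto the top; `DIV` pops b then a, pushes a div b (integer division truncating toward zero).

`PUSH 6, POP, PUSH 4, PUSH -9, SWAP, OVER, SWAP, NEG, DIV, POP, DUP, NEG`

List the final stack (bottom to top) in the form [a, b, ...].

PUSH 6   [6]
POP      []
PUSH 4   [4]
PUSH -9  [4, -9]
SWAP     [-9, 4]
OVER     [-9, 4, -9]
SWAP     [-9, -9, 4]
NEG      [-9, -9, -4]
DIV      [-9, 2]
POP      [-9]
DUP      [-9, -9]
NEG      [-9, 9]

[-9, 9]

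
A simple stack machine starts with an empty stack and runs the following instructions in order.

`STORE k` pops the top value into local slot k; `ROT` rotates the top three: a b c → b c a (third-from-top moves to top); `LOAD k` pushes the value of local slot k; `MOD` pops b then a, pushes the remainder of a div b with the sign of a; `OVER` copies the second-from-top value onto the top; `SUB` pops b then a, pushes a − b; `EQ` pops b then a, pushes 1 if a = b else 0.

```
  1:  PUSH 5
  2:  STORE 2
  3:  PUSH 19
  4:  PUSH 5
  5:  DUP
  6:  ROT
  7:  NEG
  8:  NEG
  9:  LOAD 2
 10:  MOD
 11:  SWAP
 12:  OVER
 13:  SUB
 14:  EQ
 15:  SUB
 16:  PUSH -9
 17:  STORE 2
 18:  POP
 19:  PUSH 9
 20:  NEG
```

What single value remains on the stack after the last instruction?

PUSH 5  -> [5]
STORE 2 -> []
PUSH 19 -> [19]
PUSH 5  -> [19, 5]
DUP     -> [19, 5, 5]
ROT     -> [5, 5, 19]
NEG     -> [5, 5, -19]
NEG     -> [5, 5, 19]
LOAD 2  -> [5, 5, 19, 5]
MOD     -> [5, 5, 4]
SWAP    -> [5, 4, 5]
OVER    -> [5, 4, 5, 4]
SUB     -> [5, 4, 1]
EQ      -> [5, 0]
SUB     -> [5]
PUSH -9 -> [5, -9]
STORE 2 -> [5]
POP     -> []
PUSH 9  -> [9]
NEG     -> [-9]

-9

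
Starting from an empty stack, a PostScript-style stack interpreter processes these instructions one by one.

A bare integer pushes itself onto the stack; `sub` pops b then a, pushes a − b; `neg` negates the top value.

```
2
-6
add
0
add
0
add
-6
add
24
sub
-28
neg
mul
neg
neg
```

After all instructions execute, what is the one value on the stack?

-952

2    [2]
-6   [2, -6]
add  [-4]
0    [-4, 0]
add  [-4]
0    [-4, 0]
add  [-4]
-6   [-4, -6]
add  [-10]
24   [-10, 24]
sub  [-34]
-28  [-34, -28]
neg  [-34, 28]
mul  [-952]
neg  [952]
neg  [-952]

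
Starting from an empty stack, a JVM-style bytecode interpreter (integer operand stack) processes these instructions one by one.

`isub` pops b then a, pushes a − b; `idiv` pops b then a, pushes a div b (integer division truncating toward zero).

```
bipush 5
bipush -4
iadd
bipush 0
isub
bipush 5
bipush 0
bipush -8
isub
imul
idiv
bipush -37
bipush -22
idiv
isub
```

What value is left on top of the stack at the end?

-1

bipush 5   -> [5]
bipush -4  -> [5, -4]
iadd       -> [1]
bipush 0   -> [1, 0]
isub       -> [1]
bipush 5   -> [1, 5]
bipush 0   -> [1, 5, 0]
bipush -8  -> [1, 5, 0, -8]
isub       -> [1, 5, 8]
imul       -> [1, 40]
idiv       -> [0]
bipush -37 -> [0, -37]
bipush -22 -> [0, -37, -22]
idiv       -> [0, 1]
isub       -> [-1]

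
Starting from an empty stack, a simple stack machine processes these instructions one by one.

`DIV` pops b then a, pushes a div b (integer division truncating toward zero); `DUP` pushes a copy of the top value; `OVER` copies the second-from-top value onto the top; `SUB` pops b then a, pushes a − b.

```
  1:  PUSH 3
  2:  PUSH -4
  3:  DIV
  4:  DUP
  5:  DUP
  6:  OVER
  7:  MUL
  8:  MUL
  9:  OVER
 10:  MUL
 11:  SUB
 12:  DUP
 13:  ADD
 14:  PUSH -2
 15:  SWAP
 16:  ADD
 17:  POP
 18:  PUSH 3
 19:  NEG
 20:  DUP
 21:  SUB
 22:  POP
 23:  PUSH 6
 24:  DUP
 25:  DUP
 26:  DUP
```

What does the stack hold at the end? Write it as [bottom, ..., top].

[6, 6, 6, 6]

PUSH 3  → 3
PUSH -4 → 3 -4
DIV     → 0
DUP     → 0 0
DUP     → 0 0 0
OVER    → 0 0 0 0
MUL     → 0 0 0
MUL     → 0 0
OVER    → 0 0 0
MUL     → 0 0
SUB     → 0
DUP     → 0 0
ADD     → 0
PUSH -2 → 0 -2
SWAP    → -2 0
ADD     → -2
POP     → (empty)
PUSH 3  → 3
NEG     → -3
DUP     → -3 -3
SUB     → 0
POP     → (empty)
PUSH 6  → 6
DUP     → 6 6
DUP     → 6 6 6
DUP     → 6 6 6 6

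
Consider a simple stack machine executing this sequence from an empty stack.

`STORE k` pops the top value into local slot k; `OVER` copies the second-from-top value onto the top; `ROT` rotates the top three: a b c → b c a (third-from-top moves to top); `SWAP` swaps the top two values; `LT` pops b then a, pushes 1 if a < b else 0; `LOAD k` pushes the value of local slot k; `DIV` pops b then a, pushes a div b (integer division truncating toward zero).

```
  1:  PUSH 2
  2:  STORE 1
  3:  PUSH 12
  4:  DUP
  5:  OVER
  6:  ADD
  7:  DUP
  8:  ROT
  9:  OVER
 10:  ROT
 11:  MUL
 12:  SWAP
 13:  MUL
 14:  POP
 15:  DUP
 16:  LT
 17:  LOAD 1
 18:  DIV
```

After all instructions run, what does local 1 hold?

PUSH 2  -> [2]
STORE 1 -> []
PUSH 12 -> [12]
DUP     -> [12, 12]
OVER    -> [12, 12, 12]
ADD     -> [12, 24]
DUP     -> [12, 24, 24]
ROT     -> [24, 24, 12]
OVER    -> [24, 24, 12, 24]
ROT     -> [24, 12, 24, 24]
MUL     -> [24, 12, 576]
SWAP    -> [24, 576, 12]
MUL     -> [24, 6912]
POP     -> [24]
DUP     -> [24, 24]
LT      -> [0]
LOAD 1  -> [0, 2]
DIV     -> [0]

2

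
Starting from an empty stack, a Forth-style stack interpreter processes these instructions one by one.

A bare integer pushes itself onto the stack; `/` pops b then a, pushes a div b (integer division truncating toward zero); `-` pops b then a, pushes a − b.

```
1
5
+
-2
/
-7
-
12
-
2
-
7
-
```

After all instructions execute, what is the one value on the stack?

-17

1   [1]
5   [1, 5]
+   [6]
-2  [6, -2]
/   [-3]
-7  [-3, -7]
-   [4]
12  [4, 12]
-   [-8]
2   [-8, 2]
-   [-10]
7   [-10, 7]
-   [-17]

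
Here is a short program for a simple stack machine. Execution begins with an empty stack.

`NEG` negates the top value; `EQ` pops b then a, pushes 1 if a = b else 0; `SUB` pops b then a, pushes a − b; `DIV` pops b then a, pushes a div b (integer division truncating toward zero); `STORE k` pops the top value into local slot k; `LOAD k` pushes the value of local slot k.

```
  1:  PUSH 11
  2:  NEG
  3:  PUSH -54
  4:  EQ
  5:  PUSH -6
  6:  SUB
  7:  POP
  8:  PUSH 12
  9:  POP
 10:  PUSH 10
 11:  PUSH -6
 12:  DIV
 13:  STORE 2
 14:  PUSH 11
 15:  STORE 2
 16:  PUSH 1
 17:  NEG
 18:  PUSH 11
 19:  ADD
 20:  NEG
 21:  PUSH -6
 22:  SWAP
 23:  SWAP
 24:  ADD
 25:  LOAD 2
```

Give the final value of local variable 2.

PUSH 11  : [11]
NEG      : [-11]
PUSH -54 : [-11, -54]
EQ       : [0]
PUSH -6  : [0, -6]
SUB      : [6]
POP      : []
PUSH 12  : [12]
POP      : []
PUSH 10  : [10]
PUSH -6  : [10, -6]
DIV      : [-1]
STORE 2  : []
PUSH 11  : [11]
STORE 2  : []
PUSH 1   : [1]
NEG      : [-1]
PUSH 11  : [-1, 11]
ADD      : [10]
NEG      : [-10]
PUSH -6  : [-10, -6]
SWAP     : [-6, -10]
SWAP     : [-10, -6]
ADD      : [-16]
LOAD 2   : [-16, 11]

11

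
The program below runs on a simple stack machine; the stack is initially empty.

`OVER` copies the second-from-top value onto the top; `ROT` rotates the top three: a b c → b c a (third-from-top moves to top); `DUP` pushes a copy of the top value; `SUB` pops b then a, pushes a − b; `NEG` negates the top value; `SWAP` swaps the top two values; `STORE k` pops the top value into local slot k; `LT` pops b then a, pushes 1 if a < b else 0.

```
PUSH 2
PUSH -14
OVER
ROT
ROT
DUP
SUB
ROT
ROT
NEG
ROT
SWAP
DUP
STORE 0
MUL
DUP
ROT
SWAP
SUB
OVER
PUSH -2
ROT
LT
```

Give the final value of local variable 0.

-2

PUSH 2   : 2
PUSH -14 : 2 -14
OVER     : 2 -14 2
ROT      : -14 2 2
ROT      : 2 2 -14
DUP      : 2 2 -14 -14
SUB      : 2 2 0
ROT      : 2 0 2
ROT      : 0 2 2
NEG      : 0 2 -2
ROT      : 2 -2 0
SWAP     : 2 0 -2
DUP      : 2 0 -2 -2
STORE 0  : 2 0 -2
MUL      : 2 0
DUP      : 2 0 0
ROT      : 0 0 2
SWAP     : 0 2 0
SUB      : 0 2
OVER     : 0 2 0
PUSH -2  : 0 2 0 -2
ROT      : 0 0 -2 2
LT       : 0 0 1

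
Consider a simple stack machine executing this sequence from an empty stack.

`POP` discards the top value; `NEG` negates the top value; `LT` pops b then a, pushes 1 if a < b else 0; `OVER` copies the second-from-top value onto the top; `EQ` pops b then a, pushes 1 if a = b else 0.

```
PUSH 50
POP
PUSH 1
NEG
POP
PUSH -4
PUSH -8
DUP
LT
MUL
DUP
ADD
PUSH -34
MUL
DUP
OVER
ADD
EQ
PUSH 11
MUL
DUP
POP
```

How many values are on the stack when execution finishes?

1

PUSH 50  : [50]
POP      : []
PUSH 1   : [1]
NEG      : [-1]
POP      : []
PUSH -4  : [-4]
PUSH -8  : [-4, -8]
DUP      : [-4, -8, -8]
LT       : [-4, 0]
MUL      : [0]
DUP      : [0, 0]
ADD      : [0]
PUSH -34 : [0, -34]
MUL      : [0]
DUP      : [0, 0]
OVER     : [0, 0, 0]
ADD      : [0, 0]
EQ       : [1]
PUSH 11  : [1, 11]
MUL      : [11]
DUP      : [11, 11]
POP      : [11]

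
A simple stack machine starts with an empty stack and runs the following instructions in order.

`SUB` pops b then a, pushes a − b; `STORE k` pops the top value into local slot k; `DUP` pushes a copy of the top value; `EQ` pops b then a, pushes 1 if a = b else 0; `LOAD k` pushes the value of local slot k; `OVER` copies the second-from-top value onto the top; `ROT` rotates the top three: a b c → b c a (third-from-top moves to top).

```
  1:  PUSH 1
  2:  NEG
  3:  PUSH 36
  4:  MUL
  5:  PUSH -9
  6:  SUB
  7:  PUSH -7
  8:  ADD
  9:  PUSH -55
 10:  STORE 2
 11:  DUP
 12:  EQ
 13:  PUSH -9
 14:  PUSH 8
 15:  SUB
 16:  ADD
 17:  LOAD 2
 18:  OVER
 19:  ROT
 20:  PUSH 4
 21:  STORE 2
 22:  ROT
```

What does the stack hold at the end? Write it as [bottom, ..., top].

[-16, -16, -55]

PUSH 1    1
NEG       -1
PUSH 36   -1 36
MUL       -36
PUSH -9   -36 -9
SUB       -27
PUSH -7   -27 -7
ADD       -34
PUSH -55  -34 -55
STORE 2   -34
DUP       -34 -34
EQ        1
PUSH -9   1 -9
PUSH 8    1 -9 8
SUB       1 -17
ADD       -16
LOAD 2    -16 -55
OVER      -16 -55 -16
ROT       -55 -16 -16
PUSH 4    -55 -16 -16 4
STORE 2   -55 -16 -16
ROT       -16 -16 -55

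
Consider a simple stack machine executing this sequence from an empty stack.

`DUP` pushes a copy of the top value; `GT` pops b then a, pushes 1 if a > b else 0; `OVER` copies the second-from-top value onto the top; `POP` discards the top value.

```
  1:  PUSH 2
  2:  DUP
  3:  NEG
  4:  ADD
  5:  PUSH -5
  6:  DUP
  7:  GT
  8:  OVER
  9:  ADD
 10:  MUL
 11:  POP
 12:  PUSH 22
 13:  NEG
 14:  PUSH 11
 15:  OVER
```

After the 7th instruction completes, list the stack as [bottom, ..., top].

[0, 0]

PUSH 2  → 2
DUP     → 2 2
NEG     → 2 -2
ADD     → 0
PUSH -5 → 0 -5
DUP     → 0 -5 -5
GT      → 0 0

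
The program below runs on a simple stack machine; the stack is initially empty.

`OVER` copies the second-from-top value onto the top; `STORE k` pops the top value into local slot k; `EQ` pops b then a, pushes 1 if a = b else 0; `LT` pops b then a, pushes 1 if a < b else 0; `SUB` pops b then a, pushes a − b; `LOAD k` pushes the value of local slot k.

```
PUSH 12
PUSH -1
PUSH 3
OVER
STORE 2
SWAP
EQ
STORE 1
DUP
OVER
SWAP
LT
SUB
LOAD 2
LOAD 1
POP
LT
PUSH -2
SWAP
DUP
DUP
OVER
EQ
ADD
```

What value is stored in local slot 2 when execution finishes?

PUSH 12 → [12]
PUSH -1 → [12, -1]
PUSH 3  → [12, -1, 3]
OVER    → [12, -1, 3, -1]
STORE 2 → [12, -1, 3]
SWAP    → [12, 3, -1]
EQ      → [12, 0]
STORE 1 → [12]
DUP     → [12, 12]
OVER    → [12, 12, 12]
SWAP    → [12, 12, 12]
LT      → [12, 0]
SUB     → [12]
LOAD 2  → [12, -1]
LOAD 1  → [12, -1, 0]
POP     → [12, -1]
LT      → [0]
PUSH -2 → [0, -2]
SWAP    → [-2, 0]
DUP     → [-2, 0, 0]
DUP     → [-2, 0, 0, 0]
OVER    → [-2, 0, 0, 0, 0]
EQ      → [-2, 0, 0, 1]
ADD     → [-2, 0, 1]

-1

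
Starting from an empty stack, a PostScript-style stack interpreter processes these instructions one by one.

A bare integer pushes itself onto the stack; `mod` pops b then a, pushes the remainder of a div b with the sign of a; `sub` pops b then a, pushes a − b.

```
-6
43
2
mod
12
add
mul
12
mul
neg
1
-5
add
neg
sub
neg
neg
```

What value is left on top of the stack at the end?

932

-6  -> -6
43  -> -6 43
2   -> -6 43 2
mod -> -6 1
12  -> -6 1 12
add -> -6 13
mul -> -78
12  -> -78 12
mul -> -936
neg -> 936
1   -> 936 1
-5  -> 936 1 -5
add -> 936 -4
neg -> 936 4
sub -> 932
neg -> -932
neg -> 932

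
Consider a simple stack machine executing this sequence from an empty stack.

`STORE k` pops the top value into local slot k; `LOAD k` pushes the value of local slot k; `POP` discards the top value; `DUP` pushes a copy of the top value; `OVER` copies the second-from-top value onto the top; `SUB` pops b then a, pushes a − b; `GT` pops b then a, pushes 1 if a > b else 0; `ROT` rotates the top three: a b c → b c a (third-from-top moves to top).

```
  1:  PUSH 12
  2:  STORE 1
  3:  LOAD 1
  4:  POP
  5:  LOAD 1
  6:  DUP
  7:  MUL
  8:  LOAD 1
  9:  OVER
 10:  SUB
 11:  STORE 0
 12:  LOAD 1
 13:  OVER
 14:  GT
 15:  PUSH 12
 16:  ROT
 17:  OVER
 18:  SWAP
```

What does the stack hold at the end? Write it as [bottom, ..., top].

PUSH 12 -> [12]
STORE 1 -> []
LOAD 1  -> [12]
POP     -> []
LOAD 1  -> [12]
DUP     -> [12, 12]
MUL     -> [144]
LOAD 1  -> [144, 12]
OVER    -> [144, 12, 144]
SUB     -> [144, -132]
STORE 0 -> [144]
LOAD 1  -> [144, 12]
OVER    -> [144, 12, 144]
GT      -> [144, 0]
PUSH 12 -> [144, 0, 12]
ROT     -> [0, 12, 144]
OVER    -> [0, 12, 144, 12]
SWAP    -> [0, 12, 12, 144]

[0, 12, 12, 144]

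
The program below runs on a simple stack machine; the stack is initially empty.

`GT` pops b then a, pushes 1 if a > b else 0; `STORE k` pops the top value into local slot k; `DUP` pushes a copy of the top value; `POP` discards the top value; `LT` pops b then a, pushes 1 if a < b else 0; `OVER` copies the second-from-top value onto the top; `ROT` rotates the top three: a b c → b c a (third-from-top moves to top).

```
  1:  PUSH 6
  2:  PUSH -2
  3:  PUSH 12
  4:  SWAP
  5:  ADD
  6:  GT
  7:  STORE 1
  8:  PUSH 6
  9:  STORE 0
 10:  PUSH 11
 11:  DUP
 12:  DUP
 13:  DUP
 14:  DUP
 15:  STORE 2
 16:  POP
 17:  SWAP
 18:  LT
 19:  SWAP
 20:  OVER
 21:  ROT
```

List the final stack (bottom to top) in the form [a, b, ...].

[11, 0, 0]

PUSH 6   [6]
PUSH -2  [6, -2]
PUSH 12  [6, -2, 12]
SWAP     [6, 12, -2]
ADD      [6, 10]
GT       [0]
STORE 1  []
PUSH 6   [6]
STORE 0  []
PUSH 11  [11]
DUP      [11, 11]
DUP      [11, 11, 11]
DUP      [11, 11, 11, 11]
DUP      [11, 11, 11, 11, 11]
STORE 2  [11, 11, 11, 11]
POP      [11, 11, 11]
SWAP     [11, 11, 11]
LT       [11, 0]
SWAP     [0, 11]
OVER     [0, 11, 0]
ROT      [11, 0, 0]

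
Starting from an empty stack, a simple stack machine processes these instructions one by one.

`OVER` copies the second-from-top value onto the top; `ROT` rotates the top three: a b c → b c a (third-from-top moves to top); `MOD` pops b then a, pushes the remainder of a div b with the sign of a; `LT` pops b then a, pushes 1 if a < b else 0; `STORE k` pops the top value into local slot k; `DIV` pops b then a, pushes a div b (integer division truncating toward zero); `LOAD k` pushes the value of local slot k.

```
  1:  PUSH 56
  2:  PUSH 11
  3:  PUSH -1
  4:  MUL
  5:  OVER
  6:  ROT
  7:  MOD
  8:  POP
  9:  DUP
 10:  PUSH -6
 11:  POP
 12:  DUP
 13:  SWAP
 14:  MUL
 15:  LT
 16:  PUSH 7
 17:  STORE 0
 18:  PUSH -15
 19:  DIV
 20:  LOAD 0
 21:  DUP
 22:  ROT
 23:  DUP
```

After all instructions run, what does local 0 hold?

7

PUSH 56  → [56]
PUSH 11  → [56, 11]
PUSH -1  → [56, 11, -1]
MUL      → [56, -11]
OVER     → [56, -11, 56]
ROT      → [-11, 56, 56]
MOD      → [-11, 0]
POP      → [-11]
DUP      → [-11, -11]
PUSH -6  → [-11, -11, -6]
POP      → [-11, -11]
DUP      → [-11, -11, -11]
SWAP     → [-11, -11, -11]
MUL      → [-11, 121]
LT       → [1]
PUSH 7   → [1, 7]
STORE 0  → [1]
PUSH -15 → [1, -15]
DIV      → [0]
LOAD 0   → [0, 7]
DUP      → [0, 7, 7]
ROT      → [7, 7, 0]
DUP      → [7, 7, 0, 0]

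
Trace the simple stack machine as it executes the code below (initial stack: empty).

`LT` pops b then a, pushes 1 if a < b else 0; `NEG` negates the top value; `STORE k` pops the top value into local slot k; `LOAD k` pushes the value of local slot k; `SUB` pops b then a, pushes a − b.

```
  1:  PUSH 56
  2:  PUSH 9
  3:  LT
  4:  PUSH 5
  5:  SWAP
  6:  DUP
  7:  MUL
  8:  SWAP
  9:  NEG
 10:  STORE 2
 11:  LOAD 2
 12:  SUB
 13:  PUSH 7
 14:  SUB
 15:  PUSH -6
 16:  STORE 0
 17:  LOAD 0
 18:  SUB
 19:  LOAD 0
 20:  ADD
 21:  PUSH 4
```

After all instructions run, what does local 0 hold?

PUSH 56 -> 56
PUSH 9  -> 56 9
LT      -> 0
PUSH 5  -> 0 5
SWAP    -> 5 0
DUP     -> 5 0 0
MUL     -> 5 0
SWAP    -> 0 5
NEG     -> 0 -5
STORE 2 -> 0
LOAD 2  -> 0 -5
SUB     -> 5
PUSH 7  -> 5 7
SUB     -> -2
PUSH -6 -> -2 -6
STORE 0 -> -2
LOAD 0  -> -2 -6
SUB     -> 4
LOAD 0  -> 4 -6
ADD     -> -2
PUSH 4  -> -2 4

-6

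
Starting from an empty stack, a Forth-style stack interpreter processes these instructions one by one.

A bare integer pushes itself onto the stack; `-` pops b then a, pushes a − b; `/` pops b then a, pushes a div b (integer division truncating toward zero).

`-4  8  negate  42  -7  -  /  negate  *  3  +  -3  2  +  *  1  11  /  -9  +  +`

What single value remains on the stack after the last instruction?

-12

-4     -> -4
8      -> -4 8
negate -> -4 -8
42     -> -4 -8 42
-7     -> -4 -8 42 -7
-      -> -4 -8 49
/      -> -4 0
negate -> -4 0
*      -> 0
3      -> 0 3
+      -> 3
-3     -> 3 -3
2      -> 3 -3 2
+      -> 3 -1
*      -> -3
1      -> -3 1
11     -> -3 1 11
/      -> -3 0
-9     -> -3 0 -9
+      -> -3 -9
+      -> -12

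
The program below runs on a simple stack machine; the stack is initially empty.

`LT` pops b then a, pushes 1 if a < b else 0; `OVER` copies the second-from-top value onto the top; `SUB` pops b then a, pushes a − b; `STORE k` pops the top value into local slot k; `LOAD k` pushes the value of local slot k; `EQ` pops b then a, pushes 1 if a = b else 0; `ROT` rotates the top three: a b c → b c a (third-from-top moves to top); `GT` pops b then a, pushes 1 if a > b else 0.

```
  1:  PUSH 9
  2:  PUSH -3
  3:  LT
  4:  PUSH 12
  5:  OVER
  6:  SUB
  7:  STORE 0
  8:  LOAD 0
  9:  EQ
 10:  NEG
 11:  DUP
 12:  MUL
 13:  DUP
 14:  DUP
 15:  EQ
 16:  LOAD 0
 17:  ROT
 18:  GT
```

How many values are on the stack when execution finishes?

2

PUSH 9   9
PUSH -3  9 -3
LT       0
PUSH 12  0 12
OVER     0 12 0
SUB      0 12
STORE 0  0
LOAD 0   0 12
EQ       0
NEG      0
DUP      0 0
MUL      0
DUP      0 0
DUP      0 0 0
EQ       0 1
LOAD 0   0 1 12
ROT      1 12 0
GT       1 1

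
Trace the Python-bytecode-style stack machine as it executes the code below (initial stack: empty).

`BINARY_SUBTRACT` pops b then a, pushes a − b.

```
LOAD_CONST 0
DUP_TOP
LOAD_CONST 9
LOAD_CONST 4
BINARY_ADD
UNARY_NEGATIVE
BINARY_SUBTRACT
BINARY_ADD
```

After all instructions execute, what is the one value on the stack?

LOAD_CONST 0     0
DUP_TOP          0 0
LOAD_CONST 9     0 0 9
LOAD_CONST 4     0 0 9 4
BINARY_ADD       0 0 13
UNARY_NEGATIVE   0 0 -13
BINARY_SUBTRACT  0 13
BINARY_ADD       13

13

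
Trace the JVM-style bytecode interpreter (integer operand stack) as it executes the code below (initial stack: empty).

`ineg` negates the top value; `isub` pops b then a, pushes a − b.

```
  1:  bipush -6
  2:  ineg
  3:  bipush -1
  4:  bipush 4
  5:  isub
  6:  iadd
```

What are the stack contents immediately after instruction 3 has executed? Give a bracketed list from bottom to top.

[6, -1]

bipush -6  [-6]
ineg       [6]
bipush -1  [6, -1]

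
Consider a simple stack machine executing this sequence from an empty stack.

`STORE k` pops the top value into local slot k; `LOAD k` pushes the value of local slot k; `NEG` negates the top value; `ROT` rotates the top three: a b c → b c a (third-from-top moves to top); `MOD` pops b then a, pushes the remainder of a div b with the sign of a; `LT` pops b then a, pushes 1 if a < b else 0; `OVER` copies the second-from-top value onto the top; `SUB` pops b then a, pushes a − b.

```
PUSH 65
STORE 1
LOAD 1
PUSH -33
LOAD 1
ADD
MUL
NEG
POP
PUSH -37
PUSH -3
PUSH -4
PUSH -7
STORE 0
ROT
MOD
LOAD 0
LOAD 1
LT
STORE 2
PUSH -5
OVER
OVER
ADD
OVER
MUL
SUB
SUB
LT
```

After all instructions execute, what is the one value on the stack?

PUSH 65   [65]
STORE 1   []
LOAD 1    [65]
PUSH -33  [65, -33]
LOAD 1    [65, -33, 65]
ADD       [65, 32]
MUL       [2080]
NEG       [-2080]
POP       []
PUSH -37  [-37]
PUSH -3   [-37, -3]
PUSH -4   [-37, -3, -4]
PUSH -7   [-37, -3, -4, -7]
STORE 0   [-37, -3, -4]
ROT       [-3, -4, -37]
MOD       [-3, -4]
LOAD 0    [-3, -4, -7]
LOAD 1    [-3, -4, -7, 65]
LT        [-3, -4, 1]
STORE 2   [-3, -4]
PUSH -5   [-3, -4, -5]
OVER      [-3, -4, -5, -4]
OVER      [-3, -4, -5, -4, -5]
ADD       [-3, -4, -5, -9]
OVER      [-3, -4, -5, -9, -5]
MUL       [-3, -4, -5, 45]
SUB       [-3, -4, -50]
SUB       [-3, 46]
LT        [1]

1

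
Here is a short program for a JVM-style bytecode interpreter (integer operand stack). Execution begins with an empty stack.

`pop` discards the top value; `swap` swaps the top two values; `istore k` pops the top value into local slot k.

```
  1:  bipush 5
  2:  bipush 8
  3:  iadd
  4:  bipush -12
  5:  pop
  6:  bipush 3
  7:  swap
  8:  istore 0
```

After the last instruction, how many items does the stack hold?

bipush 5   -> 5
bipush 8   -> 5 8
iadd       -> 13
bipush -12 -> 13 -12
pop        -> 13
bipush 3   -> 13 3
swap       -> 3 13
istore 0   -> 3

1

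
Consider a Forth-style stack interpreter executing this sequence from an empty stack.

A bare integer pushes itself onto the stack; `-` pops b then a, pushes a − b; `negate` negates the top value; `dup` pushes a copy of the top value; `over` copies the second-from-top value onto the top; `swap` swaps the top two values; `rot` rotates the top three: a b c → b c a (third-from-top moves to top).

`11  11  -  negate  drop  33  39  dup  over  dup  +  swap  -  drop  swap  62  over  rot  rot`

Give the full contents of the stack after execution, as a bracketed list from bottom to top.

11      11
11      11 11
-       0
negate  0
drop    (empty)
33      33
39      33 39
dup     33 39 39
over    33 39 39 39
dup     33 39 39 39 39
+       33 39 39 78
swap    33 39 78 39
-       33 39 39
drop    33 39
swap    39 33
62      39 33 62
over    39 33 62 33
rot     39 62 33 33
rot     39 33 33 62

[39, 33, 33, 62]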